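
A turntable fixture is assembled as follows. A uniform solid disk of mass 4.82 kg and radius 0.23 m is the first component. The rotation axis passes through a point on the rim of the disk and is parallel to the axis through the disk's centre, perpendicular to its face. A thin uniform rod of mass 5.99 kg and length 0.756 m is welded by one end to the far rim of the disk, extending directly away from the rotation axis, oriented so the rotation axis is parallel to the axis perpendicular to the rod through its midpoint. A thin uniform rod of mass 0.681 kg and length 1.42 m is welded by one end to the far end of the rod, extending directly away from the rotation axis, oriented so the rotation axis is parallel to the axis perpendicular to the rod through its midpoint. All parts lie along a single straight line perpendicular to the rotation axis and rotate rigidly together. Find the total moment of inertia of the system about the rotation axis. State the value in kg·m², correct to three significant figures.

7.51

Solid disk: I_cm = (1/2)MR² = (1/2)(4.82)(0.23)² = 0.12749 kg·m²; centre at d = 0.23 m, so the parallel axis theorem gives I = 0.12749 + (4.82)(0.23)² = 0.38247 kg·m².
Thin rod: I_cm = (1/12)ML² = (1/12)(5.99)(0.756)² = 0.28529 kg·m²; centre at d = 0.23 + 0.23 + 0.378 = 0.838 m, so the parallel axis theorem gives I = 0.28529 + (5.99)(0.838)² = 4.4917 kg·m².
Thin rod: I_cm = (1/12)ML² = (1/12)(0.681)(1.42)² = 0.11443 kg·m²; centre at d = 0.23 + 0.23 + 0.378 + 0.378 + 0.71 = 1.926 m, so the parallel axis theorem gives I = 0.11443 + (0.681)(1.926)² = 2.6406 kg·m².
Total I = 0.38247 + 4.4917 + 2.6406 = 7.5148 kg·m².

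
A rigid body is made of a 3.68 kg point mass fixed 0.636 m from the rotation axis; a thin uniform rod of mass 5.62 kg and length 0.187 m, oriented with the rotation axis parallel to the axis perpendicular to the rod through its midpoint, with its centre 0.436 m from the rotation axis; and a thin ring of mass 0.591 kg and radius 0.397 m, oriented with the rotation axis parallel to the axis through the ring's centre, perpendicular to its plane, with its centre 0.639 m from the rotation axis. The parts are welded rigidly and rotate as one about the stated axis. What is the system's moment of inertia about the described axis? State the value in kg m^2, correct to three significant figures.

Point mass: I_cm = 0; centre at d = 0.636 m, so the parallel axis theorem gives I = 0 + (3.68)(0.636)² = 1.4885 kg m^2.
Thin rod: I_cm = (1/12)ML² = (1/12)(5.62)(0.187)² = 0.016377 kg m^2; centre at d = 0.436 m, so the parallel axis theorem gives I = 0.016377 + (5.62)(0.436)² = 1.0847 kg m^2.
Thin ring: I_cm = MR² = (0.591)(0.397)² = 0.093147 kg m^2; centre at d = 0.639 m, so the parallel axis theorem gives I = 0.093147 + (0.591)(0.639)² = 0.33446 kg m^2.
Total I = 1.4885 + 1.0847 + 0.33446 = 2.9077 kg m^2.

2.91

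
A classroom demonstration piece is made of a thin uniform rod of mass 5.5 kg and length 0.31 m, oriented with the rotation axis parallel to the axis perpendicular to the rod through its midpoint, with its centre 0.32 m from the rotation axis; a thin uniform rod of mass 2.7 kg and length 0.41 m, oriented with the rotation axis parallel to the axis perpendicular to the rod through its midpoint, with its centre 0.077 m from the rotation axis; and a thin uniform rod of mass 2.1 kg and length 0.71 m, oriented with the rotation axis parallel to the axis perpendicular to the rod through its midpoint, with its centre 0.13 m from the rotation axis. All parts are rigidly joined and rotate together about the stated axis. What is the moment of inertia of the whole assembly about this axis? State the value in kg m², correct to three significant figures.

0.785

Thin rod: I_cm = (1/12)ML² = (1/12)(5.5)(0.31)² = 0.044046 kg m²; centre at d = 0.32 m, so I = I_cm + Md² gives I = 0.044046 + (5.5)(0.32)² = 0.60725 kg m².
Thin rod: I_cm = (1/12)ML² = (1/12)(2.7)(0.41)² = 0.037822 kg m²; centre at d = 0.077 m, so I = I_cm + Md² gives I = 0.037822 + (2.7)(0.077)² = 0.053831 kg m².
Thin rod: I_cm = (1/12)ML² = (1/12)(2.1)(0.71)² = 0.088217 kg m²; centre at d = 0.13 m, so I = I_cm + Md² gives I = 0.088217 + (2.1)(0.13)² = 0.12371 kg m².
Total I = 0.60725 + 0.053831 + 0.12371 = 0.78478 kg m².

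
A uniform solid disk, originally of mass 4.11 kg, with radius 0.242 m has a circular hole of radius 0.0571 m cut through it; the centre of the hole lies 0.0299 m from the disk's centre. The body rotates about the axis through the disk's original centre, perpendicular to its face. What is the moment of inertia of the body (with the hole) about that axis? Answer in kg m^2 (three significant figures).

0.120

Unpierced body about its centre: I₀ = (1/2)MR² = (1/2)(4.11)(0.242)² = 0.12035 kg m^2.
The removed disk has mass m = M·(r/R)² = (4.11)(0.0571/0.242)² = 0.22881 kg (same uniform areal density).
Its moment of inertia about the rotation axis (parallel-axis theorem): I_hole = (1/2)mr² + md² = (1/2)(0.22881)(0.0571)² + (0.22881)(0.0299)² = 0.00057758 kg m^2.
Treating the hole as negative mass, I = I₀ − I_hole = 0.12035 − 0.00057758 = 0.11977 kg m^2.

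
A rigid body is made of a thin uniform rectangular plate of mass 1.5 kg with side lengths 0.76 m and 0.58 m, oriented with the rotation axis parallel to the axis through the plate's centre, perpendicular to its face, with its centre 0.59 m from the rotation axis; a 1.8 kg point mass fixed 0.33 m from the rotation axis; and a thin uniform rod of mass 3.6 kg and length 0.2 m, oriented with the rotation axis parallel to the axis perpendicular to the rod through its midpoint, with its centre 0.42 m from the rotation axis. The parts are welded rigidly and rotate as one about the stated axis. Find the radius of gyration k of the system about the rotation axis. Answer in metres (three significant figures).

Rectangular plate: I_cm = (1/12)M(a²+b²) = (1/12)(1.5)[(0.76)² + (0.58)²] = 0.11425 kg·m²; centre at d = 0.59 m, so I = I_cm + Md² gives I = 0.11425 + (1.5)(0.59)² = 0.6364 kg·m².
Point mass: I_cm = 0; centre at d = 0.33 m, so I = I_cm + Md² gives I = 0 + (1.8)(0.33)² = 0.19602 kg·m².
Thin rod: I_cm = (1/12)ML² = (1/12)(3.6)(0.2)² = 0.012 kg·m²; centre at d = 0.42 m, so I = I_cm + Md² gives I = 0.012 + (3.6)(0.42)² = 0.64704 kg·m².
Total I = 1.4795 kg·m²; total mass M = 6.9 kg.
k = √(I/M) = √(1.4795/6.9) = 0.46305 m.

0.463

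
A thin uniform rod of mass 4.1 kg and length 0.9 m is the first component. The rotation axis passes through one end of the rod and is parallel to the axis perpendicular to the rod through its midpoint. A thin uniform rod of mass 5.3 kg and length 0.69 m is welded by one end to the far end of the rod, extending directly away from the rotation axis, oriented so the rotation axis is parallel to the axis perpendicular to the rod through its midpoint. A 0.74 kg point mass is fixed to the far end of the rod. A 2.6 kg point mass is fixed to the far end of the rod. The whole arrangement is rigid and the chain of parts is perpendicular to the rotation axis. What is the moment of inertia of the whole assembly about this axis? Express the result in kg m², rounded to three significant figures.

18.0

Thin rod: I_cm = (1/12)ML² = (1/12)(4.1)(0.9)² = 0.27675 kg m²; centre at d = 0.45 m, so I = I_cm + Md² gives I = 0.27675 + (4.1)(0.45)² = 1.107 kg m².
Thin rod: I_cm = (1/12)ML² = (1/12)(5.3)(0.69)² = 0.21028 kg m²; centre at d = 0.45 + 0.45 + 0.345 = 1.245 m, so I = I_cm + Md² gives I = 0.21028 + (5.3)(1.245)² = 8.4254 kg m².
Point mass: I_cm = 0; centre at d = 0.45 + 0.45 + 0.345 + 0.345 = 1.59 m, so I = I_cm + Md² gives I = 0 + (0.74)(1.59)² = 1.8708 kg m².
Point mass: I_cm = 0; centre at d = 0.45 + 0.45 + 0.345 + 0.345 = 1.59 m, so I = I_cm + Md² gives I = 0 + (2.6)(1.59)² = 6.5731 kg m².
Total I = 1.107 + 8.4254 + 1.8708 + 6.5731 = 17.976 kg m².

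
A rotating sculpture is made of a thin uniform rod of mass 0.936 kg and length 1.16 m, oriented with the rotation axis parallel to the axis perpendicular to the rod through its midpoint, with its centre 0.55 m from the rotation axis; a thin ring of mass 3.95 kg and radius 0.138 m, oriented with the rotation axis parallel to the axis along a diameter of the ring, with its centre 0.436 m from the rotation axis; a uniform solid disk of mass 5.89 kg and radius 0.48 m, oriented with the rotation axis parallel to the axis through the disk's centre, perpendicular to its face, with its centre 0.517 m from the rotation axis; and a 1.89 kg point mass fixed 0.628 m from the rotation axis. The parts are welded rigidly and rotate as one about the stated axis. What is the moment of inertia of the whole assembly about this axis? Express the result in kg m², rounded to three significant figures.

Thin rod: I_cm = (1/12)ML² = (1/12)(0.936)(1.16)² = 0.10496 kg m²; centre at d = 0.55 m, so the parallel axis theorem gives I = 0.10496 + (0.936)(0.55)² = 0.3881 kg m².
Thin ring: I_cm = (1/2)MR² = (1/2)(3.95)(0.138)² = 0.037612 kg m²; centre at d = 0.436 m, so the parallel axis theorem gives I = 0.037612 + (3.95)(0.436)² = 0.78849 kg m².
Solid disk: I_cm = (1/2)MR² = (1/2)(5.89)(0.48)² = 0.67853 kg m²; centre at d = 0.517 m, so the parallel axis theorem gives I = 0.67853 + (5.89)(0.517)² = 2.2529 kg m².
Point mass: I_cm = 0; centre at d = 0.628 m, so the parallel axis theorem gives I = 0 + (1.89)(0.628)² = 0.74539 kg m².
Total I = 0.3881 + 0.78849 + 2.2529 + 0.74539 = 4.1748 kg m².

4.17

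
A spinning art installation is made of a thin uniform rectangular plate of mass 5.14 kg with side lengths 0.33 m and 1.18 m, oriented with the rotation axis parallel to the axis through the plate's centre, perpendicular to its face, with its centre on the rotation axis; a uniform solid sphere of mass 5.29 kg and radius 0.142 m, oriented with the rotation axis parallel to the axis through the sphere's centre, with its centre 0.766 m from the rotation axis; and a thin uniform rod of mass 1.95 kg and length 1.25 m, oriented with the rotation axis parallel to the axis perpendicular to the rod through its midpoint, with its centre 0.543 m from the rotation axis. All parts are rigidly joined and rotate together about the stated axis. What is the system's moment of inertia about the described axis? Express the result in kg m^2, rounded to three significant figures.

4.62

Rectangular plate: I_cm = (1/12)M(a²+b²) = (1/12)(5.14)[(0.33)² + (1.18)²] = 0.64306 kg m^2; axis through the centre, so I = 0.64306 kg m^2.
Solid sphere: I_cm = (2/5)MR² = (2/5)(5.29)(0.142)² = 0.042667 kg m^2; centre at d = 0.766 m, so I = I_cm + Md² gives I = 0.042667 + (5.29)(0.766)² = 3.1466 kg m^2.
Thin rod: I_cm = (1/12)ML² = (1/12)(1.95)(1.25)² = 0.25391 kg m^2; centre at d = 0.543 m, so I = I_cm + Md² gives I = 0.25391 + (1.95)(0.543)² = 0.82886 kg m^2.
Total I = 0.64306 + 3.1466 + 0.82886 = 4.6185 kg m^2.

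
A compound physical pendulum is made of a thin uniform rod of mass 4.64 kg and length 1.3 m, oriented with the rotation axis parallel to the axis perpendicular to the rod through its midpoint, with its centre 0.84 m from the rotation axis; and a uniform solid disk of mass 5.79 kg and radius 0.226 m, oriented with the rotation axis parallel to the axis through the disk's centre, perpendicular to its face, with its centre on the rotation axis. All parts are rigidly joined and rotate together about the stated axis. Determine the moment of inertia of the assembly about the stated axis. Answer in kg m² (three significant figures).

Thin rod: I_cm = (1/12)ML² = (1/12)(4.64)(1.3)² = 0.65347 kg m²; centre at d = 0.84 m, so I = I_cm + Md² gives I = 0.65347 + (4.64)(0.84)² = 3.9275 kg m².
Solid disk: I_cm = (1/2)MR² = (1/2)(5.79)(0.226)² = 0.14787 kg m²; axis through the centre, so I = 0.14787 kg m².
Total I = 3.9275 + 0.14787 = 4.0753 kg m².

4.08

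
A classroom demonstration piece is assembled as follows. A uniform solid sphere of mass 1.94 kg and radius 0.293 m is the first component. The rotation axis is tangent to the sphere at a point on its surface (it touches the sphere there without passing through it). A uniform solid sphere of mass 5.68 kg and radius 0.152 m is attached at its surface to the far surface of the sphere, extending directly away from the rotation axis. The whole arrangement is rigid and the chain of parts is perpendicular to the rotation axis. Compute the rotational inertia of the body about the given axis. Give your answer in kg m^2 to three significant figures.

3.38

Solid sphere: I_cm = (2/5)MR² = (2/5)(1.94)(0.293)² = 0.066619 kg m^2; centre at d = 0.293 m, so I = I_cm + Md² gives I = 0.066619 + (1.94)(0.293)² = 0.23317 kg m^2.
Solid sphere: I_cm = (2/5)MR² = (2/5)(5.68)(0.152)² = 0.052492 kg m^2; centre at d = 0.293 + 0.293 + 0.152 = 0.738 m, so I = I_cm + Md² gives I = 0.052492 + (5.68)(0.738)² = 3.1461 kg m^2.
Total I = 0.23317 + 3.1461 = 3.3792 kg m^2.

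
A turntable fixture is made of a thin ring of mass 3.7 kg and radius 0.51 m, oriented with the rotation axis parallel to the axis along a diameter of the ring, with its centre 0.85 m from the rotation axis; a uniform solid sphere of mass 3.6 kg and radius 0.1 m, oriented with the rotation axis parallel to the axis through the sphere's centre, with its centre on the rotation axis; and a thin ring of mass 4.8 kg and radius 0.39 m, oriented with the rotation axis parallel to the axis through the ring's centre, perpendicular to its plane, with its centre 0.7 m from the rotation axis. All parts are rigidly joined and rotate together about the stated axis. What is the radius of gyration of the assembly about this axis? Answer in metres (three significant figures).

0.719

Thin ring: I_cm = (1/2)MR² = (1/2)(3.7)(0.51)² = 0.48119 kg m^2; centre at d = 0.85 m, so I = I_cm + Md² gives I = 0.48119 + (3.7)(0.85)² = 3.1544 kg m^2.
Solid sphere: I_cm = (2/5)MR² = (2/5)(3.6)(0.1)² = 0.0144 kg m^2; axis through the centre, so I = 0.0144 kg m^2.
Thin ring: I_cm = MR² = (4.8)(0.39)² = 0.73008 kg m^2; centre at d = 0.7 m, so I = I_cm + Md² gives I = 0.73008 + (4.8)(0.7)² = 3.0821 kg m^2.
Total I = 6.2509 kg m^2; total mass M = 12.1 kg.
k = √(I/M) = √(6.2509/12.1) = 0.71875 m.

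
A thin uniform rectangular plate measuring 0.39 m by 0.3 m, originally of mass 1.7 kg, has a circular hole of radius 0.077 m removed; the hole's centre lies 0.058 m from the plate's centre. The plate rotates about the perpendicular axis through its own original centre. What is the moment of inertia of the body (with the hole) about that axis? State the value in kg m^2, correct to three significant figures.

0.0326

Unpierced body about its centre: I₀ = (1/12)M(a²+b²) = (1/12)(1.7)[(0.39)² + (0.3)²] = 0.034298 kg m^2.
The removed disk has mass m = M·πr²/(ab) = (1.7)·π(0.077)²/(0.39·0.3) = 0.27064 kg (same uniform areal density).
Its moment of inertia about the rotation axis (parallel-axis theorem): I_hole = (1/2)mr² + md² = (1/2)(0.27064)(0.077)² + (0.27064)(0.058)² = 0.0017128 kg m^2.
Treating the hole as negative mass, I = I₀ − I_hole = 0.034298 − 0.0017128 = 0.032585 kg m^2.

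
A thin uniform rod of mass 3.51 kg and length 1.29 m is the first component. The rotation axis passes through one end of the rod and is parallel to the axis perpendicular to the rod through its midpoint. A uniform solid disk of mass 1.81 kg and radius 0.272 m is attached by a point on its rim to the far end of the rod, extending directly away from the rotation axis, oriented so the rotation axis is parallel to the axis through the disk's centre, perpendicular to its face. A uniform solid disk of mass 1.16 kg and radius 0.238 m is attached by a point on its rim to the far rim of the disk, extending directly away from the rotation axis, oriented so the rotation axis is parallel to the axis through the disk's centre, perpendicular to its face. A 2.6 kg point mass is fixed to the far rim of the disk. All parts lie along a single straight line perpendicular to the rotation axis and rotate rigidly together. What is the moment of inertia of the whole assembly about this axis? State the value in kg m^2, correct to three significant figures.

Thin rod: I_cm = (1/12)ML² = (1/12)(3.51)(1.29)² = 0.48675 kg m^2; centre at d = 0.645 m, so the parallel axis theorem gives I = 0.48675 + (3.51)(0.645)² = 1.947 kg m^2.
Solid disk: I_cm = (1/2)MR² = (1/2)(1.81)(0.272)² = 0.066956 kg m^2; centre at d = 0.645 + 0.645 + 0.272 = 1.562 m, so the parallel axis theorem gives I = 0.066956 + (1.81)(1.562)² = 4.4831 kg m^2.
Solid disk: I_cm = (1/2)MR² = (1/2)(1.16)(0.238)² = 0.032854 kg m^2; centre at d = 0.645 + 0.645 + 0.272 + 0.272 + 0.238 = 2.072 m, so the parallel axis theorem gives I = 0.032854 + (1.16)(2.072)² = 5.0129 kg m^2.
Point mass: I_cm = 0; centre at d = 0.645 + 0.645 + 0.272 + 0.272 + 0.238 + 0.238 = 2.31 m, so the parallel axis theorem gives I = 0 + (2.6)(2.31)² = 13.874 kg m^2.
Total I = 1.947 + 4.4831 + 5.0129 + 13.874 = 25.317 kg m^2.

25.3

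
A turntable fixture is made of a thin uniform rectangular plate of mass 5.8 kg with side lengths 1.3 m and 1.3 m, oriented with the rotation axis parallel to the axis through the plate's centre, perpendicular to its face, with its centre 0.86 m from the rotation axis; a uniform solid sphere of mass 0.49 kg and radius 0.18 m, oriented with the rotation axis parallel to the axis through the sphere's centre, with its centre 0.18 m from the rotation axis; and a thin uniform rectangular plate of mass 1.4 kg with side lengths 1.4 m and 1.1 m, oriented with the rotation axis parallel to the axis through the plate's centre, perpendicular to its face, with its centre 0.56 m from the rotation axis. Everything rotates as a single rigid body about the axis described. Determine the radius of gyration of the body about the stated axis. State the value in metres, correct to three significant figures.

Rectangular plate: I_cm = (1/12)M(a²+b²) = (1/12)(5.8)[(1.3)² + (1.3)²] = 1.6337 kg m^2; centre at d = 0.86 m, so I = I_cm + Md² gives I = 1.6337 + (5.8)(0.86)² = 5.9233 kg m^2.
Solid sphere: I_cm = (2/5)MR² = (2/5)(0.49)(0.18)² = 0.0063504 kg m^2; centre at d = 0.18 m, so I = I_cm + Md² gives I = 0.0063504 + (0.49)(0.18)² = 0.022226 kg m^2.
Rectangular plate: I_cm = (1/12)M(a²+b²) = (1/12)(1.4)[(1.4)² + (1.1)²] = 0.36983 kg m^2; centre at d = 0.56 m, so I = I_cm + Md² gives I = 0.36983 + (1.4)(0.56)² = 0.80887 kg m^2.
Total I = 6.7544 kg m^2; total mass M = 7.69 kg.
k = √(I/M) = √(6.7544/7.69) = 0.9372 m.

0.937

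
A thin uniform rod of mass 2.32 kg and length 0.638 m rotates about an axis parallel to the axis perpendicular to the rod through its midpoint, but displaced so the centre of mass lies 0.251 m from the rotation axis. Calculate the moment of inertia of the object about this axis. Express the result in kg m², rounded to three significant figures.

I_cm = (1/12)ML² = (1/12)(2.32)(0.638)² = 0.078695 kg m²; centre at d = 0.251 m, so I = I_cm + Md² gives I = 0.078695 + (2.32)(0.251)² = 0.22486 kg m².

0.225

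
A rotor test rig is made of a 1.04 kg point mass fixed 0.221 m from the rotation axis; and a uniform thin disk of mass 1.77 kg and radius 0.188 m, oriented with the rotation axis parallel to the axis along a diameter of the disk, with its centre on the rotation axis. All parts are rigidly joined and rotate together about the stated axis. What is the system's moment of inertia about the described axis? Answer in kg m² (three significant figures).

Point mass: I_cm = 0; centre at d = 0.221 m, so the parallel axis theorem gives I = 0 + (1.04)(0.221)² = 0.050795 kg m².
Thin disk: I_cm = (1/4)MR² = (1/4)(1.77)(0.188)² = 0.01564 kg m²; axis through the centre, so I = 0.01564 kg m².
Total I = 0.050795 + 0.01564 = 0.066434 kg m².

0.0664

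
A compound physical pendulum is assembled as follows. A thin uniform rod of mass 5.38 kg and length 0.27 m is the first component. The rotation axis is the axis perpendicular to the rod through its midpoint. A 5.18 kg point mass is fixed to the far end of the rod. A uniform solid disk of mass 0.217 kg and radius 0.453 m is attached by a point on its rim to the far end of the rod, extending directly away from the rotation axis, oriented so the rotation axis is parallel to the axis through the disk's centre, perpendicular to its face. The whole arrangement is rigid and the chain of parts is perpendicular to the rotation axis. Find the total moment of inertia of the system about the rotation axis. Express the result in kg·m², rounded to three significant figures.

0.224

Thin rod: I_cm = (1/12)ML² = (1/12)(5.38)(0.27)² = 0.032684 kg·m²; axis through the centre, so I = 0.032684 kg·m².
Point mass: I_cm = 0; centre at d = 0.135 m, so I = I_cm + Md² gives I = 0 + (5.18)(0.135)² = 0.094406 kg·m².
Solid disk: I_cm = (1/2)MR² = (1/2)(0.217)(0.453)² = 0.022265 kg·m²; centre at d = 0.135 + 0.453 = 0.588 m, so I = I_cm + Md² gives I = 0.022265 + (0.217)(0.588)² = 0.097292 kg·m².
Total I = 0.032684 + 0.094406 + 0.097292 = 0.22438 kg·m².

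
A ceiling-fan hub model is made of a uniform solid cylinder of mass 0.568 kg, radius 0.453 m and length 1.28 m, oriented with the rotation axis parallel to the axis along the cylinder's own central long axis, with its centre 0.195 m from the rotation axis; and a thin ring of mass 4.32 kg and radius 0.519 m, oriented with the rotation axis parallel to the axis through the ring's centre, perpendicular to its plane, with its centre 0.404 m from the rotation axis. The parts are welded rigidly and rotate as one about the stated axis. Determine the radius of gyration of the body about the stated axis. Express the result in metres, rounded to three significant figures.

Solid cylinder: I_cm = (1/2)MR² = (1/2)(0.568)(0.453)² = 0.058279 kg m²; centre at d = 0.195 m, so I = I_cm + Md² gives I = 0.058279 + (0.568)(0.195)² = 0.079878 kg m².
Thin ring: I_cm = MR² = (4.32)(0.519)² = 1.1636 kg m²; centre at d = 0.404 m, so I = I_cm + Md² gives I = 1.1636 + (4.32)(0.404)² = 1.8687 kg m².
Total I = 1.9486 kg m²; total mass M = 4.888 kg.
k = √(I/M) = √(1.9486/4.888) = 0.63139 m.

0.631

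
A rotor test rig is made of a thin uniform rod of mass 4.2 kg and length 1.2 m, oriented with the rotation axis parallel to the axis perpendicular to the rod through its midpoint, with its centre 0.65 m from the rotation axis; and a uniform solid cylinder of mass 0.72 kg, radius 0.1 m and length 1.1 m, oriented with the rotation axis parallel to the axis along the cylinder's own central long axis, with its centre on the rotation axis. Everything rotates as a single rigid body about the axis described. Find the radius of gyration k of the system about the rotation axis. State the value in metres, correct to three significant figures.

Thin rod: I_cm = (1/12)ML² = (1/12)(4.2)(1.2)² = 0.504 kg m^2; centre at d = 0.65 m, so I = I_cm + Md² gives I = 0.504 + (4.2)(0.65)² = 2.2785 kg m^2.
Solid cylinder: I_cm = (1/2)MR² = (1/2)(0.72)(0.1)² = 0.0036 kg m^2; axis through the centre, so I = 0.0036 kg m^2.
Total I = 2.2821 kg m^2; total mass M = 4.92 kg.
k = √(I/M) = √(2.2821/4.92) = 0.68106 m.

0.681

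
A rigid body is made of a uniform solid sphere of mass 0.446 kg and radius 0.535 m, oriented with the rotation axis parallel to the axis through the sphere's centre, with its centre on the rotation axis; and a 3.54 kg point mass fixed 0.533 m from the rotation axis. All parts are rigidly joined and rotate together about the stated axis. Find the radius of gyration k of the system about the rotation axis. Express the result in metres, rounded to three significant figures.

0.515

Solid sphere: I_cm = (2/5)MR² = (2/5)(0.446)(0.535)² = 0.051063 kg·m²; axis through the centre, so I = 0.051063 kg·m².
Point mass: I_cm = 0; centre at d = 0.533 m, so the parallel axis theorem gives I = 0 + (3.54)(0.533)² = 1.0057 kg·m².
Total I = 1.0567 kg·m²; total mass M = 3.986 kg.
k = √(I/M) = √(1.0567/3.986) = 0.51489 m.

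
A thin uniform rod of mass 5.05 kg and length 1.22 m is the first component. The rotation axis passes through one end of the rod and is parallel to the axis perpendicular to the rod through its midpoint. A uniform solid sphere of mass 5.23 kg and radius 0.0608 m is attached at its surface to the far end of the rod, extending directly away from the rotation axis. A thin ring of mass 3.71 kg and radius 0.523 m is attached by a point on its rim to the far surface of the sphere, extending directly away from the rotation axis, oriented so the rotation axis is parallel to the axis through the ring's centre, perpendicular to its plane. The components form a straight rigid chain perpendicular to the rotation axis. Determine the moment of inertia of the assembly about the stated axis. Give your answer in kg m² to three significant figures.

25.0

Thin rod: I_cm = (1/12)ML² = (1/12)(5.05)(1.22)² = 0.62637 kg m²; centre at d = 0.61 m, so I = I_cm + Md² gives I = 0.62637 + (5.05)(0.61)² = 2.5055 kg m².
Solid sphere: I_cm = (2/5)MR² = (2/5)(5.23)(0.0608)² = 0.0077334 kg m²; centre at d = 0.61 + 0.61 + 0.0608 = 1.2808 m, so I = I_cm + Md² gives I = 0.0077334 + (5.23)(1.2808)² = 8.5873 kg m².
Thin ring: I_cm = MR² = (3.71)(0.523)² = 1.0148 kg m²; centre at d = 0.61 + 0.61 + 0.0608 + 0.0608 + 0.523 = 1.8646 m, so I = I_cm + Md² gives I = 1.0148 + (3.71)(1.8646)² = 13.913 kg m².
Total I = 2.5055 + 8.5873 + 13.913 = 25.006 kg m².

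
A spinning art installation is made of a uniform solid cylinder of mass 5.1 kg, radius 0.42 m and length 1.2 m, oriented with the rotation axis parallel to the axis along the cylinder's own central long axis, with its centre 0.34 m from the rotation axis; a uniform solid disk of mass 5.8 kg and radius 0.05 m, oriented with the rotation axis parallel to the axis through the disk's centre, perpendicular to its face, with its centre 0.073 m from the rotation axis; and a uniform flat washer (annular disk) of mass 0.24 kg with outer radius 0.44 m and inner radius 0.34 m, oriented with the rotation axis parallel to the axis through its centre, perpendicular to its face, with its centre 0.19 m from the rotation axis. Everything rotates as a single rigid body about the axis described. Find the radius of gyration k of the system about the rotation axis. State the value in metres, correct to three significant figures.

0.318

Solid cylinder: I_cm = (1/2)MR² = (1/2)(5.1)(0.42)² = 0.44982 kg m²; centre at d = 0.34 m, so I = I_cm + Md² gives I = 0.44982 + (5.1)(0.34)² = 1.0394 kg m².
Solid disk: I_cm = (1/2)MR² = (1/2)(5.8)(0.05)² = 0.00725 kg m²; centre at d = 0.073 m, so I = I_cm + Md² gives I = 0.00725 + (5.8)(0.073)² = 0.038158 kg m².
Annular disk: I_cm = (1/2)M(R²+r²) = (1/2)(0.24)[(0.44)² + (0.34)²] = 0.037104 kg m²; centre at d = 0.19 m, so I = I_cm + Md² gives I = 0.037104 + (0.24)(0.19)² = 0.045768 kg m².
Total I = 1.1233 kg m²; total mass M = 11.14 kg.
k = √(I/M) = √(1.1233/11.14) = 0.31755 m.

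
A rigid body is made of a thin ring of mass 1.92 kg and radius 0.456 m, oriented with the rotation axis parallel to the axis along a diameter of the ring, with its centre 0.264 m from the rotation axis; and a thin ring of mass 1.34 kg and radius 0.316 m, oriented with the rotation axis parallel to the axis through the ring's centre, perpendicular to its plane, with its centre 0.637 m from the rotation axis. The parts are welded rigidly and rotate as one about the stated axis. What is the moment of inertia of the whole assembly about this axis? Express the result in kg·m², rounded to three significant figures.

1.01

Thin ring: I_cm = (1/2)MR² = (1/2)(1.92)(0.456)² = 0.19962 kg·m²; centre at d = 0.264 m, so I = I_cm + Md² gives I = 0.19962 + (1.92)(0.264)² = 0.33343 kg·m².
Thin ring: I_cm = MR² = (1.34)(0.316)² = 0.13381 kg·m²; centre at d = 0.637 m, so I = I_cm + Md² gives I = 0.13381 + (1.34)(0.637)² = 0.67754 kg·m².
Total I = 0.33343 + 0.67754 = 1.011 kg·m².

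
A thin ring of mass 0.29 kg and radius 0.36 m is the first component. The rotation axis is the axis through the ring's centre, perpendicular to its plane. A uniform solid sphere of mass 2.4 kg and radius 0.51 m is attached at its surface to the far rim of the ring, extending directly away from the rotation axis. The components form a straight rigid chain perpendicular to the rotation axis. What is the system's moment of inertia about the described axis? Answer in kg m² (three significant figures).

2.10

Thin ring: I_cm = MR² = (0.29)(0.36)² = 0.037584 kg m²; axis through the centre, so I = 0.037584 kg m².
Solid sphere: I_cm = (2/5)MR² = (2/5)(2.4)(0.51)² = 0.2497 kg m²; centre at d = 0.36 + 0.51 = 0.87 m, so I = I_cm + Md² gives I = 0.2497 + (2.4)(0.87)² = 2.0663 kg m².
Total I = 0.037584 + 2.0663 = 2.1038 kg m².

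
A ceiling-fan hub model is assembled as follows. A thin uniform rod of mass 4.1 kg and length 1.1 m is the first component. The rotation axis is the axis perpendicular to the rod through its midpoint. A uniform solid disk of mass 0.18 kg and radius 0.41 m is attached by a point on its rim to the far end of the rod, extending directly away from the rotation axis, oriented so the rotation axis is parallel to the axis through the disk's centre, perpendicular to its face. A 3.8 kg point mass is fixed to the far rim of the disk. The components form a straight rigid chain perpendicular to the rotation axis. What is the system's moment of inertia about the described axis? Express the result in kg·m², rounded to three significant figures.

Thin rod: I_cm = (1/12)ML² = (1/12)(4.1)(1.1)² = 0.41342 kg·m²; axis through the centre, so I = 0.41342 kg·m².
Solid disk: I_cm = (1/2)MR² = (1/2)(0.18)(0.41)² = 0.015129 kg·m²; centre at d = 0.55 + 0.41 = 0.96 m, so I = I_cm + Md² gives I = 0.015129 + (0.18)(0.96)² = 0.18102 kg·m².
Point mass: I_cm = 0; centre at d = 0.55 + 0.41 + 0.41 = 1.37 m, so I = I_cm + Md² gives I = 0 + (3.8)(1.37)² = 7.1322 kg·m².
Total I = 0.41342 + 0.18102 + 7.1322 = 7.7267 kg·m².

7.73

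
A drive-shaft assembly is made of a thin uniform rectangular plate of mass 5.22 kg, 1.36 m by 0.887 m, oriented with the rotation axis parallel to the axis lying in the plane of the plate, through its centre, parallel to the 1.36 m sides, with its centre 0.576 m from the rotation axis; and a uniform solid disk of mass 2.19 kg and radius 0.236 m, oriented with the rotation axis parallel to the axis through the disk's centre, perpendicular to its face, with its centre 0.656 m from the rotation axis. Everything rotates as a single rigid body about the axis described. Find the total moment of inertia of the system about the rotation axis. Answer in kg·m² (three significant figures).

Rectangular plate: I_cm = (1/12)Mb² = (1/12)(5.22)(0.887)² = 0.34224 kg·m²; centre at d = 0.576 m, so the parallel axis theorem gives I = 0.34224 + (5.22)(0.576)² = 2.0741 kg·m².
Solid disk: I_cm = (1/2)MR² = (1/2)(2.19)(0.236)² = 0.060987 kg·m²; centre at d = 0.656 m, so the parallel axis theorem gives I = 0.060987 + (2.19)(0.656)² = 1.0034 kg·m².
Total I = 2.0741 + 1.0034 = 3.0775 kg·m².

3.08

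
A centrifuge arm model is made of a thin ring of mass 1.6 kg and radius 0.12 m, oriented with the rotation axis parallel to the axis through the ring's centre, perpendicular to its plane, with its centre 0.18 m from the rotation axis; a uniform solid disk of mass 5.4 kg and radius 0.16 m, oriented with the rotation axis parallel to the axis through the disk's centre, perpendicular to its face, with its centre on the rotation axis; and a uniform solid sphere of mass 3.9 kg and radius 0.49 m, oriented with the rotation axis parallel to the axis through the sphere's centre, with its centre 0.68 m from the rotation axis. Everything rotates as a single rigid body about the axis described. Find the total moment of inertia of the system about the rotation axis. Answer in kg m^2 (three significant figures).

Thin ring: I_cm = MR² = (1.6)(0.12)² = 0.02304 kg m^2; centre at d = 0.18 m, so the parallel axis theorem gives I = 0.02304 + (1.6)(0.18)² = 0.07488 kg m^2.
Solid disk: I_cm = (1/2)MR² = (1/2)(5.4)(0.16)² = 0.06912 kg m^2; axis through the centre, so I = 0.06912 kg m^2.
Solid sphere: I_cm = (2/5)MR² = (2/5)(3.9)(0.49)² = 0.37456 kg m^2; centre at d = 0.68 m, so the parallel axis theorem gives I = 0.37456 + (3.9)(0.68)² = 2.1779 kg m^2.
Total I = 0.07488 + 0.06912 + 2.1779 = 2.3219 kg m^2.

2.32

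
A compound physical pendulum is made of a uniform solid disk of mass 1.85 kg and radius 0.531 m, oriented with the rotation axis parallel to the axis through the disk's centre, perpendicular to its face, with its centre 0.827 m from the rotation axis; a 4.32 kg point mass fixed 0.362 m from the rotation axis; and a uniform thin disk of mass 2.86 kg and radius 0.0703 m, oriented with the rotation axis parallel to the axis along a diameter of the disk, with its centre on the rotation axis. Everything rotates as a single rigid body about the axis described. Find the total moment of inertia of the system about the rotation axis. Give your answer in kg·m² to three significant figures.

2.10

Solid disk: I_cm = (1/2)MR² = (1/2)(1.85)(0.531)² = 0.26081 kg·m²; centre at d = 0.827 m, so the parallel axis theorem gives I = 0.26081 + (1.85)(0.827)² = 1.5261 kg·m².
Point mass: I_cm = 0; centre at d = 0.362 m, so the parallel axis theorem gives I = 0 + (4.32)(0.362)² = 0.56611 kg·m².
Thin disk: I_cm = (1/4)MR² = (1/4)(2.86)(0.0703)² = 0.0035336 kg·m²; axis through the centre, so I = 0.0035336 kg·m².
Total I = 1.5261 + 0.56611 + 0.0035336 = 2.0957 kg·m².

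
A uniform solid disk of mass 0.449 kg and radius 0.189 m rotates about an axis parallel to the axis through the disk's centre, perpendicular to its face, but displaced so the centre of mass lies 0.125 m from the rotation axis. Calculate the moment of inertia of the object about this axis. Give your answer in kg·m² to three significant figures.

0.0150

I_cm = (1/2)MR² = (1/2)(0.449)(0.189)² = 0.0080194 kg·m²; centre at d = 0.125 m, so the parallel axis theorem gives I = 0.0080194 + (0.449)(0.125)² = 0.015035 kg·m².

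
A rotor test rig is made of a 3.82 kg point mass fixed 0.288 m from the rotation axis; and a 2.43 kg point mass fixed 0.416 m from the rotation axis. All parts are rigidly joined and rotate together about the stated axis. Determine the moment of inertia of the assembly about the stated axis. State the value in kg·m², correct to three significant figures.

0.737

Point mass: I_cm = 0; centre at d = 0.288 m, so the parallel axis theorem gives I = 0 + (3.82)(0.288)² = 0.31685 kg·m².
Point mass: I_cm = 0; centre at d = 0.416 m, so the parallel axis theorem gives I = 0 + (2.43)(0.416)² = 0.42053 kg·m².
Total I = 0.31685 + 0.42053 = 0.73737 kg·m².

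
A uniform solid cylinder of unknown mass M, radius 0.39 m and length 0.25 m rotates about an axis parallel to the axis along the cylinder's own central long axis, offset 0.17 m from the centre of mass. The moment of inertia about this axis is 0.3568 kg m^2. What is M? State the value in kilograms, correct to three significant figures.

I = I_cm + Md² = (1/2)MR² + Md² = M·[0.5·(0.39)² + (0.17)²] = M·0.10495.
So M = 0.3568 / 0.10495 = 3.3997 kg.

3.40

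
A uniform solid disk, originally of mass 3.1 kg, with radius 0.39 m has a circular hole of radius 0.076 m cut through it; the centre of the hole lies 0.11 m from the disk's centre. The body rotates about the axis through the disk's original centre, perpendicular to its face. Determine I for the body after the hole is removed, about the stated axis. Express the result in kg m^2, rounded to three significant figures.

0.234

Unpierced body about its centre: I₀ = (1/2)MR² = (1/2)(3.1)(0.39)² = 0.23576 kg m^2.
The removed disk has mass m = M·(r/R)² = (3.1)(0.076/0.39)² = 0.11772 kg (same uniform areal density).
Its moment of inertia about the rotation axis (parallel-axis theorem): I_hole = (1/2)mr² + md² = (1/2)(0.11772)(0.076)² + (0.11772)(0.11)² = 0.0017644 kg m^2.
Treating the hole as negative mass, I = I₀ − I_hole = 0.23576 − 0.0017644 = 0.23399 kg m^2.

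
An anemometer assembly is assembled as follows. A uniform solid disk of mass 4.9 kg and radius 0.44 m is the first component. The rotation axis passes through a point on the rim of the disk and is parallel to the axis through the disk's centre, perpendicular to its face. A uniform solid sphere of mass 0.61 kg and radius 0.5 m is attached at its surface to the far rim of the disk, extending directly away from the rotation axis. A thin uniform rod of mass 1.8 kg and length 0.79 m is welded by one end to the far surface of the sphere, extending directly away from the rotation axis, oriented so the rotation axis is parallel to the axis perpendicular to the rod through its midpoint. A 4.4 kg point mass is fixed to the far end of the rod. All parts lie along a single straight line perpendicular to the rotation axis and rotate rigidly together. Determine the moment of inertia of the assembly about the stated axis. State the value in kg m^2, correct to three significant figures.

43.4

Solid disk: I_cm = (1/2)MR² = (1/2)(4.9)(0.44)² = 0.47432 kg m^2; centre at d = 0.44 m, so the parallel axis theorem gives I = 0.47432 + (4.9)(0.44)² = 1.423 kg m^2.
Solid sphere: I_cm = (2/5)MR² = (2/5)(0.61)(0.5)² = 0.061 kg m^2; centre at d = 0.44 + 0.44 + 0.5 = 1.38 m, so the parallel axis theorem gives I = 0.061 + (0.61)(1.38)² = 1.2227 kg m^2.
Thin rod: I_cm = (1/12)ML² = (1/12)(1.8)(0.79)² = 0.093615 kg m^2; centre at d = 0.44 + 0.44 + 0.5 + 0.5 + 0.395 = 2.275 m, so the parallel axis theorem gives I = 0.093615 + (1.8)(2.275)² = 9.4097 kg m^2.
Point mass: I_cm = 0; centre at d = 0.44 + 0.44 + 0.5 + 0.5 + 0.395 + 0.395 = 2.67 m, so the parallel axis theorem gives I = 0 + (4.4)(2.67)² = 31.367 kg m^2.
Total I = 1.423 + 1.2227 + 9.4097 + 31.367 = 43.423 kg m^2.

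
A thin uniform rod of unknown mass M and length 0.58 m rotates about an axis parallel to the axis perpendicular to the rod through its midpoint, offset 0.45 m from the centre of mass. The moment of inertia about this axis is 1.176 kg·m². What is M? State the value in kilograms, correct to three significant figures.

5.10

I = I_cm + Md² = (1/12)ML² + Md² = M·[0.0833333·(0.58)² + (0.45)²] = M·0.23053.
So M = 1.176 / 0.23053 = 5.1012 kg.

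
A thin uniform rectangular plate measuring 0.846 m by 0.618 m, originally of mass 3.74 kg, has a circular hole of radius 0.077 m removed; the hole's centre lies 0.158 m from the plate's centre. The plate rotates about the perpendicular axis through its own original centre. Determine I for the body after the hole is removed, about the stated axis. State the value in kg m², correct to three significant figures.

Unpierced body about its centre: I₀ = (1/12)M(a²+b²) = (1/12)(3.74)[(0.846)² + (0.618)²] = 0.3421 kg m².
The removed disk has mass m = M·πr²/(ab) = (3.74)·π(0.077)²/(0.846·0.618) = 0.13324 kg (same uniform areal density).
Its moment of inertia about the rotation axis (parallel-axis theorem): I_hole = (1/2)mr² + md² = (1/2)(0.13324)(0.077)² + (0.13324)(0.158)² = 0.0037213 kg m².
Treating the hole as negative mass, I = I₀ − I_hole = 0.3421 − 0.0037213 = 0.33838 kg m².

0.338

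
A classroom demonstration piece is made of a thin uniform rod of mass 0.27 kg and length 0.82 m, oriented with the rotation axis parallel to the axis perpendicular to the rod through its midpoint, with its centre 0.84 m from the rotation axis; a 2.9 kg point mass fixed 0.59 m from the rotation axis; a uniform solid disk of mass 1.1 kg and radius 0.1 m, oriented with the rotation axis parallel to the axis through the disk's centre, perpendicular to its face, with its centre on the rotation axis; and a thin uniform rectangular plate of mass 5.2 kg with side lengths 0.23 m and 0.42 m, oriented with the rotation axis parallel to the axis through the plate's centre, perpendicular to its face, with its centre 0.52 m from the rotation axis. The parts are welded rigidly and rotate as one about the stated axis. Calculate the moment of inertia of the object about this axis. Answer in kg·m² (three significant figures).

Thin rod: I_cm = (1/12)ML² = (1/12)(0.27)(0.82)² = 0.015129 kg·m²; centre at d = 0.84 m, so the parallel axis theorem gives I = 0.015129 + (0.27)(0.84)² = 0.20564 kg·m².
Point mass: I_cm = 0; centre at d = 0.59 m, so the parallel axis theorem gives I = 0 + (2.9)(0.59)² = 1.0095 kg·m².
Solid disk: I_cm = (1/2)MR² = (1/2)(1.1)(0.1)² = 0.0055 kg·m²; axis through the centre, so I = 0.0055 kg·m².
Rectangular plate: I_cm = (1/12)M(a²+b²) = (1/12)(5.2)[(0.23)² + (0.42)²] = 0.099363 kg·m²; centre at d = 0.52 m, so the parallel axis theorem gives I = 0.099363 + (5.2)(0.52)² = 1.5054 kg·m².
Total I = 0.20564 + 1.0095 + 0.0055 + 1.5054 = 2.7261 kg·m².

2.73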